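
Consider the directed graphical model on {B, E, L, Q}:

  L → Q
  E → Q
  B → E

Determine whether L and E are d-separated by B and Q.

The only undirected path from L to E is:
  1. L → Q ← E — Q:collider[open] ⇒ active
Since the path L → Q ← E is active, L and E are not d-separated given {B, Q}.

No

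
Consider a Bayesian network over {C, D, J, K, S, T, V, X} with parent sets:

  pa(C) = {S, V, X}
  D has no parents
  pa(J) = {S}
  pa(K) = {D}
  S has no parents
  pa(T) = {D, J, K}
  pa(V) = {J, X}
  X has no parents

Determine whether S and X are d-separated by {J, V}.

Yes — S and X are d-separated given {J, V}.

Enumerating the 4 paths from S to X and testing each for blocking by {J, V}:
Path 1: S → C ← V ← X
  C is a collider here and neither C nor any of its descendants is conditioned on, so the collider stays closed — the path is blocked at C.
Path 2: S → C ← X
  C is a collider here and neither C nor any of its descendants is conditioned on, so the collider stays closed — the path is blocked at C.
Path 3: S → J → V ← X
  J is a chain here and J is conditioned on, so the path is blocked at J.
Path 4: S → J → V → C ← X
  J is a chain here and J is conditioned on, so the path is blocked at J.
Every path is blocked, so S and X are d-separated given {J, V}.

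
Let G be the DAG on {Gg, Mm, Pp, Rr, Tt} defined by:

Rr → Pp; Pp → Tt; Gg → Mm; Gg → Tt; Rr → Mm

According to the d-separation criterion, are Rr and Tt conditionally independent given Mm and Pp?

No

We examine all 2 paths between Rr and Tt:
Path 1: Rr → Mm ← Gg → Tt
  Mm is a collider and Mm is conditioned on, which opens it; Gg is a fork and Gg is not conditioned on — no node blocks this path, so it is active.
Path 2: Rr → Pp → Tt
  Pp is a chain here and Pp is conditioned on, so the path is blocked at Pp.
Since the path Rr → Mm ← Gg → Tt is active, Rr and Tt are not d-separated given {Mm, Pp}.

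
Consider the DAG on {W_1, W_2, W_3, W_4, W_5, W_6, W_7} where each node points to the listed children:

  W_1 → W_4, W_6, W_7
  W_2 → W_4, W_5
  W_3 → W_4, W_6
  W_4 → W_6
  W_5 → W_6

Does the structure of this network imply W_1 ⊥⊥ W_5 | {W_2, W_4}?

There are 6 undirected paths between W_1 and W_5; checking each against the conditioning set {W_2, W_4}:
Path 1: W_1 → W_6 ← W_5
  W_6 is a collider here and neither W_6 nor any of its descendants is conditioned on, so the collider stays closed — the path is blocked at W_6.
Path 2: W_1 → W_6 ← W_4 ← W_2 → W_5
  W_6 is a collider here and neither W_6 nor any of its descendants is conditioned on, so the collider stays closed — the path is blocked at W_6.
Path 3: W_1 → W_6 ← W_3 → W_4 ← W_2 → W_5
  W_6 is a collider here and neither W_6 nor any of its descendants is conditioned on, so the collider stays closed — the path is blocked at W_6.
Path 4: W_1 → W_4 ← W_2 → W_5
  W_2 is a fork here and W_2 is conditioned on, so the path is blocked at W_2.
Path 5: W_1 → W_4 → W_6 ← W_5
  W_4 is a chain here and W_4 is conditioned on, so the path is blocked at W_4.
Path 6: W_1 → W_4 ← W_3 → W_6 ← W_5
  W_6 is a collider here and neither W_6 nor any of its descendants is conditioned on, so the collider stays closed — the path is blocked at W_6.
Every path is blocked, so W_1 and W_5 are d-separated given {W_2, W_4}.

Yes — W_1 and W_5 are d-separated given {W_2, W_4}.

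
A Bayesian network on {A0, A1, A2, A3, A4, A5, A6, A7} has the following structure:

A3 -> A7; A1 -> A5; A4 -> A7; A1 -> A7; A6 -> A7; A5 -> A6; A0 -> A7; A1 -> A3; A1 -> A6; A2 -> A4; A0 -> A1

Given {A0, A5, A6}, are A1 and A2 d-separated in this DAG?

Yes

Enumerating the 5 paths from A1 to A2 and testing each for blocking by {A0, A5, A6}:
Path 1: A1 → A5 → A6 → A7 ← A4 ← A2
  A5 is a chain here and A5 is conditioned on, so the path is blocked at A5.
Path 2: A1 ← A0 → A7 ← A4 ← A2
  A0 is a fork here and A0 is conditioned on, so the path is blocked at A0.
Path 3: A1 → A7 ← A4 ← A2
  A7 is a collider here and neither A7 nor any of its descendants is conditioned on, so the collider stays closed — the path is blocked at A7.
Path 4: A1 → A3 → A7 ← A4 ← A2
  A7 is a collider here and neither A7 nor any of its descendants is conditioned on, so the collider stays closed — the path is blocked at A7.
Path 5: A1 → A6 → A7 ← A4 ← A2
  A6 is a chain here and A6 is conditioned on, so the path is blocked at A6.
Since every path is blocked, d-separation holds.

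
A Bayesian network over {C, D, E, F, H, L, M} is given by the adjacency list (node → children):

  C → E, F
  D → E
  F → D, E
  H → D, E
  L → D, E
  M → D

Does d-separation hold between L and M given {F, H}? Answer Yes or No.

We examine all 5 paths between L and M:
Path 1: L → E ← C → F → D ← M
  E is a collider here and neither E nor any of its descendants is conditioned on, so the collider stays closed — the path is blocked at E.
Path 2: L → E ← H → D ← M
  E is a collider here and neither E nor any of its descendants is conditioned on, so the collider stays closed — the path is blocked at E.
Path 3: L → E ← F → D ← M
  E is a collider here and neither E nor any of its descendants is conditioned on, so the collider stays closed — the path is blocked at E.
Path 4: L → E ← D ← M
  E is a collider here and neither E nor any of its descendants is conditioned on, so the collider stays closed — the path is blocked at E.
Path 5: L → D ← M
  D is a collider here and neither D nor any of its descendants is conditioned on, so the collider stays closed — the path is blocked at D.
Every path is blocked, so L and M are d-separated given {F, H}.

Yes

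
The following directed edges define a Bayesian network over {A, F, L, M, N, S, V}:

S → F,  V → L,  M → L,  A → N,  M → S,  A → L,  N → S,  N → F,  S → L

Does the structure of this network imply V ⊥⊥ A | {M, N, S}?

Yes — V and A are d-separated given {M, N, S}.

Enumerating the 5 paths from V to A and testing each for blocking by {M, N, S}:
Path 1: V → L ← M → S → F ← N ← A
  L is a collider here and neither L nor any of its descendants is conditioned on, so the collider stays closed — the path is blocked at L.
Path 2: V → L ← M → S ← N ← A
  L is a collider here and neither L nor any of its descendants is conditioned on, so the collider stays closed — the path is blocked at L.
Path 3: V → L ← A
  L is a collider here and neither L nor any of its descendants is conditioned on, so the collider stays closed — the path is blocked at L.
Path 4: V → L ← S → F ← N ← A
  L is a collider here and neither L nor any of its descendants is conditioned on, so the collider stays closed — the path is blocked at L.
Path 5: V → L ← S ← N ← A
  L is a collider here and neither L nor any of its descendants is conditioned on, so the collider stays closed — the path is blocked at L.
Since every path is blocked, d-separation holds.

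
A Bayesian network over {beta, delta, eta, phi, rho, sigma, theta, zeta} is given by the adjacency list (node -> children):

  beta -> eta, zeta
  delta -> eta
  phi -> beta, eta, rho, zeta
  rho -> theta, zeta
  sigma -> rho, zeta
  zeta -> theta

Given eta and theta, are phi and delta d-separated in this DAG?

No — phi and delta are not d-separated given {eta, theta}.

6 paths connect phi and delta; each must be blocked for d-separation to hold:
Path 1: phi → eta ← delta
  eta is a collider and eta is conditioned on, which opens it — no node blocks this path, so it is active.
Path 2: phi → beta → eta ← delta
  beta is a chain and beta is not conditioned on; eta is a collider and eta is conditioned on, which opens it — no node blocks this path, so it is active.
Path 3: phi → zeta ← beta → eta ← delta
  zeta is a collider and its descendant theta is conditioned on, which opens it; beta is a fork and beta is not conditioned on; eta is a collider and eta is conditioned on, which opens it — no node blocks this path, so it is active.
Path 4: phi → rho ← sigma → zeta ← beta → eta ← delta
  rho is a collider and its descendant theta is conditioned on, which opens it; sigma is a fork and sigma is not conditioned on; zeta is a collider and its descendant theta is conditioned on, which opens it; beta is a fork and beta is not conditioned on; eta is a collider and eta is conditioned on, which opens it — no node blocks this path, so it is active.
Path 5: phi → rho → zeta ← beta → eta ← delta
  rho is a chain and rho is not conditioned on; zeta is a collider and its descendant theta is conditioned on, which opens it; beta is a fork and beta is not conditioned on; eta is a collider and eta is conditioned on, which opens it — no node blocks this path, so it is active.
Path 6: phi → rho → theta ← zeta ← beta → eta ← delta
  rho is a chain and rho is not conditioned on; theta is a collider and theta is conditioned on, which opens it; zeta is a chain and zeta is not conditioned on; beta is a fork and beta is not conditioned on; eta is a collider and eta is conditioned on, which opens it — no node blocks this path, so it is active.
Since the path phi → eta ← delta is active, phi and delta are not d-separated given {eta, theta}.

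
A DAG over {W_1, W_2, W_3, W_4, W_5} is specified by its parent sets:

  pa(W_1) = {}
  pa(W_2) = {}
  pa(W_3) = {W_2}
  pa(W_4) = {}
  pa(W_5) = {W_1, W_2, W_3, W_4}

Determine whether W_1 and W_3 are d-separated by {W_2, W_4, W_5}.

No

There are 2 undirected paths between W_1 and W_3; checking each against the conditioning set {W_2, W_4, W_5}:
Path 1: W_1 → W_5 ← W_2 → W_3
  W_2 is a fork here and W_2 is conditioned on, so the path is blocked at W_2.
Path 2: W_1 → W_5 ← W_3
  W_5 is a collider and W_5 is conditioned on, which opens it — no node blocks this path, so it is active.
Since the path W_1 → W_5 ← W_3 is active, W_1 and W_3 are not d-separated given {W_2, W_4, W_5}.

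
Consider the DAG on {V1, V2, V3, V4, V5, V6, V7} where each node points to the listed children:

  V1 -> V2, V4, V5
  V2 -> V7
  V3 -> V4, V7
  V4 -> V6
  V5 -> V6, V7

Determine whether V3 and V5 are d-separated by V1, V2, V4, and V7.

We examine all 6 paths between V3 and V5:
Path 1: V3 → V7 ← V2 ← V1 → V4 → V6 ← V5
  V2 is a chain here and V2 is conditioned on, so the path is blocked at V2.
Path 2: V3 → V7 ← V2 ← V1 → V5
  V2 is a chain here and V2 is conditioned on, so the path is blocked at V2.
Path 3: V3 → V7 ← V5
  V7 is a collider and V7 is conditioned on, which opens it — no node blocks this path, so it is active.
Path 4: V3 → V4 ← V1 → V2 → V7 ← V5
  V1 is a fork here and V1 is conditioned on, so the path is blocked at V1.
Path 5: V3 → V4 ← V1 → V5
  V1 is a fork here and V1 is conditioned on, so the path is blocked at V1.
Path 6: V3 → V4 → V6 ← V5
  V4 is a chain here and V4 is conditioned on, so the path is blocked at V4.
Since the path V3 → V7 ← V5 is active, V3 and V5 are not d-separated given {V1, V2, V4, V7}.

No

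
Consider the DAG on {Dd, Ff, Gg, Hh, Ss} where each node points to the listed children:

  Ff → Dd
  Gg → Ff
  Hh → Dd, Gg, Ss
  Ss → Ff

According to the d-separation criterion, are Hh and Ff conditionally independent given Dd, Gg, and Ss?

We examine all 3 paths between Hh and Ff:
Path 1: Hh → Ss → Ff
  Ss is a chain here and Ss is conditioned on, so the path is blocked at Ss.
Path 2: Hh → Gg → Ff
  Gg is a chain here and Gg is conditioned on, so the path is blocked at Gg.
Path 3: Hh → Dd ← Ff
  Dd is a collider and Dd is conditioned on, which opens it — no node blocks this path, so it is active.
Because an active path exists, Hh and Ff are not d-separated.

No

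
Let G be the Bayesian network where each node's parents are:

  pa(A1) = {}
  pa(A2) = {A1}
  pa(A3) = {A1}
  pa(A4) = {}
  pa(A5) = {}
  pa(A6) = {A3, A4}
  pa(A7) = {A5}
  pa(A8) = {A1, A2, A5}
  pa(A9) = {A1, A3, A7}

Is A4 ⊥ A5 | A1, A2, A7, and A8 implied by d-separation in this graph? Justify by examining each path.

Yes

We examine all 6 paths between A4 and A5:
  1. A4 → A6 ← A3 → A9 ← A7 ← A5 — A6:collider[blocks]; A3:fork[open]; A9:collider[blocks]; A7:chain[blocks] ⇒ blocked
  2. A4 → A6 ← A3 → A9 ← A1 → A8 ← A5 — A6:collider[blocks]; A3:fork[open]; A9:collider[blocks]; A1:fork[blocks]; A8:collider[open] ⇒ blocked
  3. A4 → A6 ← A3 → A9 ← A1 → A2 → A8 ← A5 — A6:collider[blocks]; A3:fork[open]; A9:collider[blocks]; A1:fork[blocks]; A2:chain[blocks]; A8:collider[open] ⇒ blocked
  4. A4 → A6 ← A3 ← A1 → A8 ← A5 — A6:collider[blocks]; A3:chain[open]; A1:fork[blocks]; A8:collider[open] ⇒ blocked
  5. A4 → A6 ← A3 ← A1 → A9 ← A7 ← A5 — A6:collider[blocks]; A3:chain[open]; A1:fork[blocks]; A9:collider[blocks]; A7:chain[blocks] ⇒ blocked
  6. A4 → A6 ← A3 ← A1 → A2 → A8 ← A5 — A6:collider[blocks]; A3:chain[open]; A1:fork[blocks]; A2:chain[blocks]; A8:collider[open] ⇒ blocked
Since every path is blocked, d-separation holds.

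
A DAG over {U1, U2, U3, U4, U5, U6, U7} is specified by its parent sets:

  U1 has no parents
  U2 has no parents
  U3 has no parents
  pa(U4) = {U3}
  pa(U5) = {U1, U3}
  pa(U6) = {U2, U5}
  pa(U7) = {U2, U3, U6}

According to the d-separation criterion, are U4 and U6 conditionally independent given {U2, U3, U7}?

We examine all 3 paths between U4 and U6:
Path 1: U4 ← U3 → U5 → U6
  U3 is a fork here and U3 is conditioned on, so the path is blocked at U3.
Path 2: U4 ← U3 → U7 ← U2 → U6
  U3 is a fork here and U3 is conditioned on, so the path is blocked at U3.
Path 3: U4 ← U3 → U7 ← U6
  U3 is a fork here and U3 is conditioned on, so the path is blocked at U3.
Every path is blocked, so U4 and U6 are d-separated given {U2, U3, U7}.

Yes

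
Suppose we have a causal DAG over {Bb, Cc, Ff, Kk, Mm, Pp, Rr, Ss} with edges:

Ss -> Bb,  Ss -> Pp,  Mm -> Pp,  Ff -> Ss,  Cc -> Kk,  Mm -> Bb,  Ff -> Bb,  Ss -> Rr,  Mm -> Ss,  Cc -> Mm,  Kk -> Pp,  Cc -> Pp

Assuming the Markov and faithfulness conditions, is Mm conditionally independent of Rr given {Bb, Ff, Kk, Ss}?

Yes

There are 6 undirected paths between Mm and Rr; checking each against the conditioning set {Bb, Ff, Kk, Ss}:
Path 1: Mm ← Cc → Kk → Pp ← Ss → Rr
  Kk is a chain here and Kk is conditioned on, so the path is blocked at Kk.
Path 2: Mm ← Cc → Pp ← Ss → Rr
  Pp is a collider here and neither Pp nor any of its descendants is conditioned on, so the collider stays closed — the path is blocked at Pp.
Path 3: Mm → Ss → Rr
  Ss is a chain here and Ss is conditioned on, so the path is blocked at Ss.
Path 4: Mm → Pp ← Ss → Rr
  Pp is a collider here and neither Pp nor any of its descendants is conditioned on, so the collider stays closed — the path is blocked at Pp.
Path 5: Mm → Bb ← Ss → Rr
  Ss is a fork here and Ss is conditioned on, so the path is blocked at Ss.
Path 6: Mm → Bb ← Ff → Ss → Rr
  Ff is a fork here and Ff is conditioned on, so the path is blocked at Ff.
Every path is blocked, so Mm and Rr are d-separated given {Bb, Ff, Kk, Ss}.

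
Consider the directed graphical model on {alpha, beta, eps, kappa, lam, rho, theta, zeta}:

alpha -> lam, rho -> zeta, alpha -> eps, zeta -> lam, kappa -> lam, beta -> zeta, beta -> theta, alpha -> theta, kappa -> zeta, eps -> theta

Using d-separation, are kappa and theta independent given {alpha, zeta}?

We examine all 6 paths between kappa and theta:
Path 1: kappa → lam ← alpha → eps → theta
  lam is a collider here and neither lam nor any of its descendants is conditioned on, so the collider stays closed — the path is blocked at lam.
Path 2: kappa → lam ← alpha → theta
  lam is a collider here and neither lam nor any of its descendants is conditioned on, so the collider stays closed — the path is blocked at lam.
Path 3: kappa → lam ← zeta ← beta → theta
  lam is a collider here and neither lam nor any of its descendants is conditioned on, so the collider stays closed — the path is blocked at lam.
Path 4: kappa → zeta → lam ← alpha → eps → theta
  zeta is a chain here and zeta is conditioned on, so the path is blocked at zeta.
Path 5: kappa → zeta → lam ← alpha → theta
  zeta is a chain here and zeta is conditioned on, so the path is blocked at zeta.
Path 6: kappa → zeta ← beta → theta
  zeta is a collider and zeta is conditioned on, which opens it; beta is a fork and beta is not conditioned on — no node blocks this path, so it is active.
At least one path is unblocked, so d-separation fails.

No — kappa and theta are not d-separated given {alpha, zeta}.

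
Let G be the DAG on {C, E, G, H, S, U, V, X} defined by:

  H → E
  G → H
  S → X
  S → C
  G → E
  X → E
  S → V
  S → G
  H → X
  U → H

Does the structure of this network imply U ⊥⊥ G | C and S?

Yes — U and G are d-separated given {C, S}.

5 paths connect U and G; each must be blocked for d-separation to hold:
Path 1: U → H → X ← S → G
  X is a collider here and neither X nor any of its descendants is conditioned on, so the collider stays closed — the path is blocked at X.
Path 2: U → H → X → E ← G
  E is a collider here and neither E nor any of its descendants is conditioned on, so the collider stays closed — the path is blocked at E.
Path 3: U → H ← G
  H is a collider here and neither H nor any of its descendants is conditioned on, so the collider stays closed — the path is blocked at H.
Path 4: U → H → E ← X ← S → G
  E is a collider here and neither E nor any of its descendants is conditioned on, so the collider stays closed — the path is blocked at E.
Path 5: U → H → E ← G
  E is a collider here and neither E nor any of its descendants is conditioned on, so the collider stays closed — the path is blocked at E.
Since every path is blocked, d-separation holds.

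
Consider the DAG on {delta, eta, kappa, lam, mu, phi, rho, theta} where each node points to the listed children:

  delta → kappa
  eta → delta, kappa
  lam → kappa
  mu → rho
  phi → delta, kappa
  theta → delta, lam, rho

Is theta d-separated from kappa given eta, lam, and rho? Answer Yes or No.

4 paths connect theta and kappa; each must be blocked for d-separation to hold:
  1. theta → delta ← phi → kappa — delta:collider[blocks]; phi:fork[open] ⇒ blocked
  2. theta → delta → kappa — delta:chain[open] ⇒ active
  3. theta → delta ← eta → kappa — delta:collider[blocks]; eta:fork[blocks] ⇒ blocked
  4. theta → lam → kappa — lam:chain[blocks] ⇒ blocked
Since the path theta → delta → kappa is active, theta and kappa are not d-separated given {eta, lam, rho}.

No — theta and kappa are not d-separated given {eta, lam, rho}.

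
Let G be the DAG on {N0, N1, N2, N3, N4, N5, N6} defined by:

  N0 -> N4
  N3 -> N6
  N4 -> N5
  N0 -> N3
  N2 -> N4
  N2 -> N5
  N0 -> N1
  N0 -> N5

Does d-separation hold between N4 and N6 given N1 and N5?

No — N4 and N6 are not d-separated given {N1, N5}.

There are 3 undirected paths between N4 and N6; checking each against the conditioning set {N1, N5}:
Path 1: N4 ← N0 → N3 → N6
  N0 is a fork and N0 is not conditioned on; N3 is a chain and N3 is not conditioned on — no node blocks this path, so it is active.
Path 2: N4 → N5 ← N0 → N3 → N6
  N5 is a collider and N5 is conditioned on, which opens it; N0 is a fork and N0 is not conditioned on; N3 is a chain and N3 is not conditioned on — no node blocks this path, so it is active.
Path 3: N4 ← N2 → N5 ← N0 → N3 → N6
  N2 is a fork and N2 is not conditioned on; N5 is a collider and N5 is conditioned on, which opens it; N0 is a fork and N0 is not conditioned on; N3 is a chain and N3 is not conditioned on — no node blocks this path, so it is active.
At least one path is unblocked, so d-separation fails.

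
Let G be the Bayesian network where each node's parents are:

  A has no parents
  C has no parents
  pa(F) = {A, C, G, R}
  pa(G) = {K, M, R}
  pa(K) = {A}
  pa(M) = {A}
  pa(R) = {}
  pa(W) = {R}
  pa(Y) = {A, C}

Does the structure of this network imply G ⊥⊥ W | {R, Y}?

Enumerating the 6 paths from G to W and testing each for blocking by {R, Y}:
  1. G → F ← R → W — F:collider[blocks]; R:fork[blocks] ⇒ blocked
  2. G ← M ← A → F ← R → W — M:chain[open]; A:fork[open]; F:collider[blocks]; R:fork[blocks] ⇒ blocked
  3. G ← M ← A → Y ← C → F ← R → W — M:chain[open]; A:fork[open]; Y:collider[open]; C:fork[open]; F:collider[blocks]; R:fork[blocks] ⇒ blocked
  4. G ← R → W — R:fork[blocks] ⇒ blocked
  5. G ← K ← A → F ← R → W — K:chain[open]; A:fork[open]; F:collider[blocks]; R:fork[blocks] ⇒ blocked
  6. G ← K ← A → Y ← C → F ← R → W — K:chain[open]; A:fork[open]; Y:collider[open]; C:fork[open]; F:collider[blocks]; R:fork[blocks] ⇒ blocked
Every path is blocked, so G and W are d-separated given {R, Y}.

Yes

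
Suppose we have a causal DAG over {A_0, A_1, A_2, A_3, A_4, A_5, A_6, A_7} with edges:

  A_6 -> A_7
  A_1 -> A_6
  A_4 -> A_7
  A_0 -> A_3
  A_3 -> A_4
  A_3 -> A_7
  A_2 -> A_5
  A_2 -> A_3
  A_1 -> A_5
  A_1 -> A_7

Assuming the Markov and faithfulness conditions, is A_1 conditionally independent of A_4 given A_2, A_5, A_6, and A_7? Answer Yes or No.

No — A_1 and A_4 are not d-separated given {A_2, A_5, A_6, A_7}.

There are 6 undirected paths between A_1 and A_4; checking each against the conditioning set {A_2, A_5, A_6, A_7}:
  1. A_1 → A_5 ← A_2 → A_3 → A_7 ← A_4 — A_5:collider[open]; A_2:fork[blocks]; A_3:chain[open]; A_7:collider[open] ⇒ blocked
  2. A_1 → A_5 ← A_2 → A_3 → A_4 — A_5:collider[open]; A_2:fork[blocks]; A_3:chain[open] ⇒ blocked
  3. A_1 → A_7 ← A_3 → A_4 — A_7:collider[open]; A_3:fork[open] ⇒ active
  4. A_1 → A_7 ← A_4 — A_7:collider[open] ⇒ active
  5. A_1 → A_6 → A_7 ← A_3 → A_4 — A_6:chain[blocks]; A_7:collider[open]; A_3:fork[open] ⇒ blocked
  6. A_1 → A_6 → A_7 ← A_4 — A_6:chain[blocks]; A_7:collider[open] ⇒ blocked
At least one path is unblocked, so d-separation fails.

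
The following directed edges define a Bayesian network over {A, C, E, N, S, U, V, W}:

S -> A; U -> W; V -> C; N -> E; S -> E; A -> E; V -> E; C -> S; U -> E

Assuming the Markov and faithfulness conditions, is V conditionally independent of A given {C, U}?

Yes

4 paths connect V and A; each must be blocked for d-separation to hold:
  1. V → E ← A — E:collider[blocks] ⇒ blocked
  2. V → E ← S → A — E:collider[blocks]; S:fork[open] ⇒ blocked
  3. V → C → S → E ← A — C:chain[blocks]; S:chain[open]; E:collider[blocks] ⇒ blocked
  4. V → C → S → A — C:chain[blocks]; S:chain[open] ⇒ blocked
All paths are blocked; V ⊥ A | {C, U} holds.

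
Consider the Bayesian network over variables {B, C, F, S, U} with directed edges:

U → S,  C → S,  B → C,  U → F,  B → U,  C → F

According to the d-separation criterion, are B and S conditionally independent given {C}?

We examine all 4 paths between B and S:
  1. B → U → F ← C → S — U:chain[open]; F:collider[blocks]; C:fork[blocks] ⇒ blocked
  2. B → U → S — U:chain[open] ⇒ active
  3. B → C → F ← U → S — C:chain[blocks]; F:collider[blocks]; U:fork[open] ⇒ blocked
  4. B → C → S — C:chain[blocks] ⇒ blocked
Since the path B → U → S is active, B and S are not d-separated given {C}.

No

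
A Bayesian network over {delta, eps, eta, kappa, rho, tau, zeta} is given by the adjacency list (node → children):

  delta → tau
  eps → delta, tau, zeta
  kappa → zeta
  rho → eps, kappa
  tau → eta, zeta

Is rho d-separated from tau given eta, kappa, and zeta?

No — rho and tau are not d-separated given {eta, kappa, zeta}.

We examine all 6 paths between rho and tau:
Path 1: rho → kappa → zeta ← tau
  kappa is a chain here and kappa is conditioned on, so the path is blocked at kappa.
Path 2: rho → kappa → zeta ← eps → tau
  kappa is a chain here and kappa is conditioned on, so the path is blocked at kappa.
Path 3: rho → kappa → zeta ← eps → delta → tau
  kappa is a chain here and kappa is conditioned on, so the path is blocked at kappa.
Path 4: rho → eps → zeta ← tau
  eps is a chain and eps is not conditioned on; zeta is a collider and zeta is conditioned on, which opens it — no node blocks this path, so it is active.
Path 5: rho → eps → tau
  eps is a chain and eps is not conditioned on — no node blocks this path, so it is active.
Path 6: rho → eps → delta → tau
  eps is a chain and eps is not conditioned on; delta is a chain and delta is not conditioned on — no node blocks this path, so it is active.
Because an active path exists, rho and tau are not d-separated.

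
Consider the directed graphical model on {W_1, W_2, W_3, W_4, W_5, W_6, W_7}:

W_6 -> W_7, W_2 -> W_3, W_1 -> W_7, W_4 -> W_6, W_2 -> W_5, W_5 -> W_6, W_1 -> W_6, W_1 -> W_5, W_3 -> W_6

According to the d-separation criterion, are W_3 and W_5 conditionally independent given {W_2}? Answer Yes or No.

There are 4 undirected paths between W_3 and W_5; checking each against the conditioning set {W_2}:
  1. W_3 → W_6 ← W_5 — W_6:collider[blocks] ⇒ blocked
  2. W_3 → W_6 → W_7 ← W_1 → W_5 — W_6:chain[open]; W_7:collider[blocks]; W_1:fork[open] ⇒ blocked
  3. W_3 → W_6 ← W_1 → W_5 — W_6:collider[blocks]; W_1:fork[open] ⇒ blocked
  4. W_3 ← W_2 → W_5 — W_2:fork[blocks] ⇒ blocked
Every path is blocked, so W_3 and W_5 are d-separated given {W_2}.

Yes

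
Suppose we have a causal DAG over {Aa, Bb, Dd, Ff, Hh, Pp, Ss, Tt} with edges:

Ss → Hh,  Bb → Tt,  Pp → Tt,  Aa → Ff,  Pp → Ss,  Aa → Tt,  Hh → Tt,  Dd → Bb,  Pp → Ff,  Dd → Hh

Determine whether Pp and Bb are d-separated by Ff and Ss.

6 paths connect Pp and Bb; each must be blocked for d-separation to hold:
Path 1: Pp → Ff ← Aa → Tt ← Hh ← Dd → Bb
  Tt is a collider here and neither Tt nor any of its descendants is conditioned on, so the collider stays closed — the path is blocked at Tt.
Path 2: Pp → Ff ← Aa → Tt ← Bb
  Tt is a collider here and neither Tt nor any of its descendants is conditioned on, so the collider stays closed — the path is blocked at Tt.
Path 3: Pp → Tt ← Hh ← Dd → Bb
  Tt is a collider here and neither Tt nor any of its descendants is conditioned on, so the collider stays closed — the path is blocked at Tt.
Path 4: Pp → Tt ← Bb
  Tt is a collider here and neither Tt nor any of its descendants is conditioned on, so the collider stays closed — the path is blocked at Tt.
Path 5: Pp → Ss → Hh → Tt ← Bb
  Ss is a chain here and Ss is conditioned on, so the path is blocked at Ss.
Path 6: Pp → Ss → Hh ← Dd → Bb
  Ss is a chain here and Ss is conditioned on, so the path is blocked at Ss.
Since every path is blocked, d-separation holds.

Yes — Pp and Bb are d-separated given {Ff, Ss}.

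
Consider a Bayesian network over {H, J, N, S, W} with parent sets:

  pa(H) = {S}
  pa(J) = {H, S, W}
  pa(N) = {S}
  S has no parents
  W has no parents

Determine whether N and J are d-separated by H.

No

We examine all 2 paths between N and J:
Path 1: N ← S → J
  S is a fork and S is not conditioned on — no node blocks this path, so it is active.
Path 2: N ← S → H → J
  H is a chain here and H is conditioned on, so the path is blocked at H.
At least one path is unblocked, so d-separation fails.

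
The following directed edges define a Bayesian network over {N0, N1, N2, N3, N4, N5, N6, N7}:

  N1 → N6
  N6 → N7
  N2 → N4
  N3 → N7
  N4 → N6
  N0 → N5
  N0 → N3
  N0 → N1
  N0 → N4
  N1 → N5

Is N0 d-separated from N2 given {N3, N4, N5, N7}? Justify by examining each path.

4 paths connect N0 and N2; each must be blocked for d-separation to hold:
Path 1: N0 → N4 ← N2
  N4 is a collider and N4 is conditioned on, which opens it — no node blocks this path, so it is active.
Path 2: N0 → N3 → N7 ← N6 ← N4 ← N2
  N3 is a chain here and N3 is conditioned on, so the path is blocked at N3.
Path 3: N0 → N1 → N6 ← N4 ← N2
  N4 is a chain here and N4 is conditioned on, so the path is blocked at N4.
Path 4: N0 → N5 ← N1 → N6 ← N4 ← N2
  N4 is a chain here and N4 is conditioned on, so the path is blocked at N4.
Since the path N0 → N4 ← N2 is active, N0 and N2 are not d-separated given {N3, N4, N5, N7}.

No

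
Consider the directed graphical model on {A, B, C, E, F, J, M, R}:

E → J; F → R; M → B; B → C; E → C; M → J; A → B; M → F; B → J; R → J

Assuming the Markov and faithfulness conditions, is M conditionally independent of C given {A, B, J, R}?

No — M and C are not d-separated given {A, B, J, R}.

We examine all 6 paths between M and C:
Path 1: M → B → C
  B is a chain here and B is conditioned on, so the path is blocked at B.
Path 2: M → B → J ← E → C
  B is a chain here and B is conditioned on, so the path is blocked at B.
Path 3: M → F → R → J ← B → C
  R is a chain here and R is conditioned on, so the path is blocked at R.
Path 4: M → F → R → J ← E → C
  R is a chain here and R is conditioned on, so the path is blocked at R.
Path 5: M → J ← B → C
  B is a fork here and B is conditioned on, so the path is blocked at B.
Path 6: M → J ← E → C
  J is a collider and J is conditioned on, which opens it; E is a fork and E is not conditioned on — no node blocks this path, so it is active.
Since the path M → J ← E → C is active, M and C are not d-separated given {A, B, J, R}.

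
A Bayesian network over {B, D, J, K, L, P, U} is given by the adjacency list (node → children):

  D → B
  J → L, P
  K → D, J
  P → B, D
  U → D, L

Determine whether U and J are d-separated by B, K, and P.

Yes

4 paths connect U and J; each must be blocked for d-separation to hold:
Path 1: U → D → B ← P ← J
  P is a chain here and P is conditioned on, so the path is blocked at P.
Path 2: U → D ← P ← J
  P is a chain here and P is conditioned on, so the path is blocked at P.
Path 3: U → D ← K → J
  K is a fork here and K is conditioned on, so the path is blocked at K.
Path 4: U → L ← J
  L is a collider here and neither L nor any of its descendants is conditioned on, so the collider stays closed — the path is blocked at L.
Every path is blocked, so U and J are d-separated given {B, K, P}.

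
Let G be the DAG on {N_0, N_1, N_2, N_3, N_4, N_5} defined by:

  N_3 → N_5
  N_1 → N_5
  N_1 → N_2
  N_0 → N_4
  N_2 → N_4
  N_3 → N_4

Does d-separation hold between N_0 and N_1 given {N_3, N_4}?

There are 2 undirected paths between N_0 and N_1; checking each against the conditioning set {N_3, N_4}:
  1. N_0 → N_4 ← N_2 ← N_1 — N_4:collider[open]; N_2:chain[open] ⇒ active
  2. N_0 → N_4 ← N_3 → N_5 ← N_1 — N_4:collider[open]; N_3:fork[blocks]; N_5:collider[blocks] ⇒ blocked
At least one path is unblocked, so d-separation fails.

No — N_0 and N_1 are not d-separated given {N_3, N_4}.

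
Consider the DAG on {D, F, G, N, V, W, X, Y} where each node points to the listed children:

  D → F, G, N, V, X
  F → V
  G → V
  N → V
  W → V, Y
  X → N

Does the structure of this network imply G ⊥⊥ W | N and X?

Enumerating the 5 paths from G to W and testing each for blocking by {N, X}:
Path 1: G ← D → X → N → V ← W
  X is a chain here and X is conditioned on, so the path is blocked at X.
Path 2: G ← D → N → V ← W
  N is a chain here and N is conditioned on, so the path is blocked at N.
Path 3: G ← D → V ← W
  V is a collider here and neither V nor any of its descendants is conditioned on, so the collider stays closed — the path is blocked at V.
Path 4: G ← D → F → V ← W
  V is a collider here and neither V nor any of its descendants is conditioned on, so the collider stays closed — the path is blocked at V.
Path 5: G → V ← W
  V is a collider here and neither V nor any of its descendants is conditioned on, so the collider stays closed — the path is blocked at V.
All paths are blocked; G ⊥ W | {N, X} holds.

Yes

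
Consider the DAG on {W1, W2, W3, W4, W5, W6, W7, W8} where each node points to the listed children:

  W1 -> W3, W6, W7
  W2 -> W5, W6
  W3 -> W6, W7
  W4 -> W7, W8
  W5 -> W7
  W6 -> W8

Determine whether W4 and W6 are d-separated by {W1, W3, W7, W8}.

No

We examine all 6 paths between W4 and W6:
  1. W4 → W7 ← W1 → W6 — W7:collider[open]; W1:fork[blocks] ⇒ blocked
  2. W4 → W7 ← W1 → W3 → W6 — W7:collider[open]; W1:fork[blocks]; W3:chain[blocks] ⇒ blocked
  3. W4 → W7 ← W5 ← W2 → W6 — W7:collider[open]; W5:chain[open]; W2:fork[open] ⇒ active
  4. W4 → W7 ← W3 ← W1 → W6 — W7:collider[open]; W3:chain[blocks]; W1:fork[blocks] ⇒ blocked
  5. W4 → W7 ← W3 → W6 — W7:collider[open]; W3:fork[blocks] ⇒ blocked
  6. W4 → W8 ← W6 — W8:collider[open] ⇒ active
Because an active path exists, W4 and W6 are not d-separated.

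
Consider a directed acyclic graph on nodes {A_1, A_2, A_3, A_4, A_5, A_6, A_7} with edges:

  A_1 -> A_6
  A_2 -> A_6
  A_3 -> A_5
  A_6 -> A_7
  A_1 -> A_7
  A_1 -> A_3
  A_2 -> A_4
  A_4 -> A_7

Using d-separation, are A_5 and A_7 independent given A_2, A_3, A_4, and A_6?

Yes

There are 3 undirected paths between A_5 and A_7; checking each against the conditioning set {A_2, A_3, A_4, A_6}:
Path 1: A_5 ← A_3 ← A_1 → A_6 → A_7
  A_3 is a chain here and A_3 is conditioned on, so the path is blocked at A_3.
Path 2: A_5 ← A_3 ← A_1 → A_6 ← A_2 → A_4 → A_7
  A_3 is a chain here and A_3 is conditioned on, so the path is blocked at A_3.
Path 3: A_5 ← A_3 ← A_1 → A_7
  A_3 is a chain here and A_3 is conditioned on, so the path is blocked at A_3.
Every path is blocked, so A_5 and A_7 are d-separated given {A_2, A_3, A_4, A_6}.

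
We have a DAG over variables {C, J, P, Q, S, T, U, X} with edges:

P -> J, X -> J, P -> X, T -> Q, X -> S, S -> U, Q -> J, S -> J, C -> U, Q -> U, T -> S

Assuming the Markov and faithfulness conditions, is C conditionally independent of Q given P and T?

Yes

There are 5 undirected paths between C and Q; checking each against the conditioning set {P, T}:
Path 1: C → U ← S → J ← Q
  U is a collider here and neither U nor any of its descendants is conditioned on, so the collider stays closed — the path is blocked at U.
Path 2: C → U ← S ← T → Q
  U is a collider here and neither U nor any of its descendants is conditioned on, so the collider stays closed — the path is blocked at U.
Path 3: C → U ← S ← X → J ← Q
  U is a collider here and neither U nor any of its descendants is conditioned on, so the collider stays closed — the path is blocked at U.
Path 4: C → U ← S ← X ← P → J ← Q
  U is a collider here and neither U nor any of its descendants is conditioned on, so the collider stays closed — the path is blocked at U.
Path 5: C → U ← Q
  U is a collider here and neither U nor any of its descendants is conditioned on, so the collider stays closed — the path is blocked at U.
Since every path is blocked, d-separation holds.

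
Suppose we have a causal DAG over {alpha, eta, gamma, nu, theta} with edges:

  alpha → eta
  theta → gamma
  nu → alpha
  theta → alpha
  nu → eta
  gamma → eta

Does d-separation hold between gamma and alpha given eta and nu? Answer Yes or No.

No

There are 3 undirected paths between gamma and alpha; checking each against the conditioning set {eta, nu}:
Path 1: gamma ← theta → alpha
  theta is a fork and theta is not conditioned on — no node blocks this path, so it is active.
Path 2: gamma → eta ← nu → alpha
  nu is a fork here and nu is conditioned on, so the path is blocked at nu.
Path 3: gamma → eta ← alpha
  eta is a collider and eta is conditioned on, which opens it — no node blocks this path, so it is active.
At least one path is unblocked, so d-separation fails.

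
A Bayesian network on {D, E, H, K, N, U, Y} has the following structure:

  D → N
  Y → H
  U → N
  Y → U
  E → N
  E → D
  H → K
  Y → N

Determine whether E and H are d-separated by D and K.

We examine all 4 paths between E and H:
Path 1: E → N ← Y → H
  N is a collider here and neither N nor any of its descendants is conditioned on, so the collider stays closed — the path is blocked at N.
Path 2: E → N ← U ← Y → H
  N is a collider here and neither N nor any of its descendants is conditioned on, so the collider stays closed — the path is blocked at N.
Path 3: E → D → N ← Y → H
  D is a chain here and D is conditioned on, so the path is blocked at D.
Path 4: E → D → N ← U ← Y → H
  D is a chain here and D is conditioned on, so the path is blocked at D.
Since every path is blocked, d-separation holds.

Yes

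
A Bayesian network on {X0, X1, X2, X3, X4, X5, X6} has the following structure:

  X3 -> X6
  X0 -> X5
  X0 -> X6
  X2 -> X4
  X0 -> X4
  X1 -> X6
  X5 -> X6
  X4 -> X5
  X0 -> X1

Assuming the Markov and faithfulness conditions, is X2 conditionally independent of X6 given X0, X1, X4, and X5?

Yes — X2 and X6 are d-separated given {X0, X1, X4, X5}.

There are 6 undirected paths between X2 and X6; checking each against the conditioning set {X0, X1, X4, X5}:
  1. X2 → X4 → X5 → X6 — X4:chain[blocks]; X5:chain[blocks] ⇒ blocked
  2. X2 → X4 → X5 ← X0 → X1 → X6 — X4:chain[blocks]; X5:collider[open]; X0:fork[blocks]; X1:chain[blocks] ⇒ blocked
  3. X2 → X4 → X5 ← X0 → X6 — X4:chain[blocks]; X5:collider[open]; X0:fork[blocks] ⇒ blocked
  4. X2 → X4 ← X0 → X1 → X6 — X4:collider[open]; X0:fork[blocks]; X1:chain[blocks] ⇒ blocked
  5. X2 → X4 ← X0 → X6 — X4:collider[open]; X0:fork[blocks] ⇒ blocked
  6. X2 → X4 ← X0 → X5 → X6 — X4:collider[open]; X0:fork[blocks]; X5:chain[blocks] ⇒ blocked
Since every path is blocked, d-separation holds.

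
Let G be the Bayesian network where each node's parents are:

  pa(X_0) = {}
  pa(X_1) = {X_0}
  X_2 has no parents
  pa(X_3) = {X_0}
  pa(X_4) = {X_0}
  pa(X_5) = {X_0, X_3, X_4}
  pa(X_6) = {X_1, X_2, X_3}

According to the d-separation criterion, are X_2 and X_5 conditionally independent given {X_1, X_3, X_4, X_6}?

Enumerating the 6 paths from X_2 to X_5 and testing each for blocking by {X_1, X_3, X_4, X_6}:
Path 1: X_2 → X_6 ← X_1 ← X_0 → X_5
  X_1 is a chain here and X_1 is conditioned on, so the path is blocked at X_1.
Path 2: X_2 → X_6 ← X_1 ← X_0 → X_4 → X_5
  X_1 is a chain here and X_1 is conditioned on, so the path is blocked at X_1.
Path 3: X_2 → X_6 ← X_1 ← X_0 → X_3 → X_5
  X_1 is a chain here and X_1 is conditioned on, so the path is blocked at X_1.
Path 4: X_2 → X_6 ← X_3 → X_5
  X_3 is a fork here and X_3 is conditioned on, so the path is blocked at X_3.
Path 5: X_2 → X_6 ← X_3 ← X_0 → X_5
  X_3 is a chain here and X_3 is conditioned on, so the path is blocked at X_3.
Path 6: X_2 → X_6 ← X_3 ← X_0 → X_4 → X_5
  X_3 is a chain here and X_3 is conditioned on, so the path is blocked at X_3.
Every path is blocked, so X_2 and X_5 are d-separated given {X_1, X_3, X_4, X_6}.

Yes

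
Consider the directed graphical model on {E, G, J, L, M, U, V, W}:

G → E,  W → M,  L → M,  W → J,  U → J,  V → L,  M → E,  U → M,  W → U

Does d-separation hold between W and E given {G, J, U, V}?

No — W and E are not d-separated given {G, J, U, V}.

We examine all 3 paths between W and E:
  1. W → U → M → E — U:chain[blocks]; M:chain[open] ⇒ blocked
  2. W → J ← U → M → E — J:collider[open]; U:fork[blocks]; M:chain[open] ⇒ blocked
  3. W → M → E — M:chain[open] ⇒ active
Because an active path exists, W and E are not d-separated.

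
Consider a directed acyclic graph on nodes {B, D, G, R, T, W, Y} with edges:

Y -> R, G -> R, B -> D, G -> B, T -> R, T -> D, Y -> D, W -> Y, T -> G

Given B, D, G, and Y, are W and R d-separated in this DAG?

Yes

There are 5 undirected paths between W and R; checking each against the conditioning set {B, D, G, Y}:
  1. W → Y → R — Y:chain[blocks] ⇒ blocked
  2. W → Y → D ← T → R — Y:chain[blocks]; D:collider[open]; T:fork[open] ⇒ blocked
  3. W → Y → D ← T → G → R — Y:chain[blocks]; D:collider[open]; T:fork[open]; G:chain[blocks] ⇒ blocked
  4. W → Y → D ← B ← G ← T → R — Y:chain[blocks]; D:collider[open]; B:chain[blocks]; G:chain[blocks]; T:fork[open] ⇒ blocked
  5. W → Y → D ← B ← G → R — Y:chain[blocks]; D:collider[open]; B:chain[blocks]; G:fork[blocks] ⇒ blocked
All paths are blocked; W ⊥ R | {B, D, G, Y} holds.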